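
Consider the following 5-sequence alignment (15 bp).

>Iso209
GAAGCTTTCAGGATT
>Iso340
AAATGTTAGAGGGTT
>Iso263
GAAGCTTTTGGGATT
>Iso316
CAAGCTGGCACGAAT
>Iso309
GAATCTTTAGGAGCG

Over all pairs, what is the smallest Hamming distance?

2

Pairwise Hamming distances:
  Iso209 vs Iso340: 6
  Iso209 vs Iso263: 2
  Iso209 vs Iso316: 5
  Iso209 vs Iso309: 7
  Iso340 vs Iso263: 7
  Iso340 vs Iso316: 9
  Iso340 vs Iso309: 8
  Iso263 vs Iso316: 7
  Iso263 vs Iso309: 6
  Iso316 vs Iso309: 11
The smallest is 2, between Iso209 and Iso263.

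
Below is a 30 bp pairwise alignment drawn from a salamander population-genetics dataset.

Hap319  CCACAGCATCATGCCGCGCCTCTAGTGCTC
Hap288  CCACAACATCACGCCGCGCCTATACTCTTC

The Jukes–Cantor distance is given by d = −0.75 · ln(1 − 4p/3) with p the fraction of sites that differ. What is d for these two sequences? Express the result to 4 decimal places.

0.2326

The sequences differ at positions 6 (G/A), 12 (T/C), 22 (C/A), 25 (G/C), 27 (G/C), 28 (C/T).
p = 6/30 = 0.200000.
d = −0.75 · ln(1 − (4/3)·0.200000) = −0.75 · ln(0.733333) = −0.75 · (-0.310155) = 0.2326.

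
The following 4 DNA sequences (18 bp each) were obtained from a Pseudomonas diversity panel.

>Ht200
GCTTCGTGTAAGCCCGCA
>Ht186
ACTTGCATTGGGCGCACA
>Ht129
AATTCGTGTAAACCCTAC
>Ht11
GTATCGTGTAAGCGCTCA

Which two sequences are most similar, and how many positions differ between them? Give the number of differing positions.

4

Pairwise Hamming distances:
  Ht200 vs Ht186: 9
  Ht200 vs Ht129: 6
  Ht200 vs Ht11: 4
  Ht186 vs Ht129: 12
  Ht186 vs Ht11: 10
  Ht129 vs Ht11: 7
The smallest is 4, between Ht200 and Ht11.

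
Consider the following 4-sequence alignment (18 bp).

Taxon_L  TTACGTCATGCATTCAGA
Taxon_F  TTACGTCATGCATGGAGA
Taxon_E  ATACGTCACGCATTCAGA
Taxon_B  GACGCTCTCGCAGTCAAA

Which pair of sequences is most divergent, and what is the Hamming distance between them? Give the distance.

11

Pairwise Hamming distances:
  Taxon_L vs Taxon_F: 2
  Taxon_L vs Taxon_E: 2
  Taxon_L vs Taxon_B: 9
  Taxon_F vs Taxon_E: 4
  Taxon_F vs Taxon_B: 11
  Taxon_E vs Taxon_B: 8
The largest is 11, between Taxon_F and Taxon_B.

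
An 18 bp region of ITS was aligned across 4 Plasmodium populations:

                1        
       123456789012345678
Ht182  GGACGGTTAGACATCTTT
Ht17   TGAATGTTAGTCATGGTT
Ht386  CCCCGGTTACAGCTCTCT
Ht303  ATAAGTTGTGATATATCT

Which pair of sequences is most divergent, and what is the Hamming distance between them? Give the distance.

Pairwise Hamming distances:
  Ht182 vs Ht17: 6
  Ht182 vs Ht386: 7
  Ht182 vs Ht303: 9
  Ht17 vs Ht386: 12
  Ht17 vs Ht303: 11
  Ht386 vs Ht303: 11
The largest is 12, between Ht17 and Ht386.

12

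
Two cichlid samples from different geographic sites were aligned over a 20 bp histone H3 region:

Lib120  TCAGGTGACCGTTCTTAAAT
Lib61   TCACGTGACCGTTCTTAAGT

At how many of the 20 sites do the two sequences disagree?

2

Mismatches occur at site 4 (G/C), site 19 (A/G).
That gives 2 mismatches out of 20 aligned sites, so the Hamming distance is 2.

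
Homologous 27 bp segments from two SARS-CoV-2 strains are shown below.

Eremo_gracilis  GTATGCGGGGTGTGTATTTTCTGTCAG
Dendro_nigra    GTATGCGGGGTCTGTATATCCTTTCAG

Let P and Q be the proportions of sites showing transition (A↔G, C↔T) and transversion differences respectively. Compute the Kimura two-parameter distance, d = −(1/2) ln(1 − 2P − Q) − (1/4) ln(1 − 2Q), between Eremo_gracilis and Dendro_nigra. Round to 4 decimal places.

Mismatches occur at site 12 (G/C, transversion), site 18 (T/A, transversion), site 20 (T/C, transition), site 23 (G/T, transversion).
Of the 4 differences, 1 transition and 3 transversions over 27 sites: P = 1/27 = 0.037037, Q = 3/27 = 0.111111.
d = −0.5·ln(0.814815) − 0.25·ln(0.777778) = −0.5·(-0.204794) − 0.25·(-0.251314) = 0.1652.

0.1652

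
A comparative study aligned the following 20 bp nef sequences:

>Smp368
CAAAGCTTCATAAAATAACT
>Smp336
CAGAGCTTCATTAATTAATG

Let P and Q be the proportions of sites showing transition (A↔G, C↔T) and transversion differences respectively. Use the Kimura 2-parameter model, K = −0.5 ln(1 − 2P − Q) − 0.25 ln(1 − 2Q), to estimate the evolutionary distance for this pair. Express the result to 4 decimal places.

Differing sites — 3:A/G (Ti); 12:A/T (Tv); 15:A/T (Tv); 19:C/T (Ti); 20:T/G (Tv).
Of the 5 differences, 2 transitions and 3 transversions over 20 sites: P = 2/20 = 0.100000, Q = 3/20 = 0.150000.
d = −0.5·ln(0.650000) − 0.25·ln(0.700000) = −0.5·(-0.430783) − 0.25·(-0.356675) = 0.3046.

0.3046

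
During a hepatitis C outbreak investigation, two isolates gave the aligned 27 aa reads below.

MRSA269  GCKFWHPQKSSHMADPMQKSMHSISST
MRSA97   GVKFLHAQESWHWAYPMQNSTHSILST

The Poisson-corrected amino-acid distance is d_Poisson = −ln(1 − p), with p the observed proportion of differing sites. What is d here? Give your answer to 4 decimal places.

The sequences differ at positions 2 (C/V), 5 (W/L), 7 (P/A), 9 (K/E), 11 (S/W), 13 (M/W), 15 (D/Y), 19 (K/N), 21 (M/T), 25 (S/L).
p = 10/27 = 0.370370.
d = −ln(1 − 0.370370) = −ln(0.629630) = 0.4626.

0.4626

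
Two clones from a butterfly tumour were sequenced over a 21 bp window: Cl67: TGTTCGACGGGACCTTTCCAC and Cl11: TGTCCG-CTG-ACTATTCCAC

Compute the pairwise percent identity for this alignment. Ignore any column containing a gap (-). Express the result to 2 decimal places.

Excluding the 2 gap columns leaves 19 comparable sites.
Mismatches occur at site 4 (T→C), site 9 (G→T), site 14 (C→T), site 15 (T→A).
15 of the 19 comparable sites match, so the percent identity is 15/19 × 100 = 78.95%.

78.95%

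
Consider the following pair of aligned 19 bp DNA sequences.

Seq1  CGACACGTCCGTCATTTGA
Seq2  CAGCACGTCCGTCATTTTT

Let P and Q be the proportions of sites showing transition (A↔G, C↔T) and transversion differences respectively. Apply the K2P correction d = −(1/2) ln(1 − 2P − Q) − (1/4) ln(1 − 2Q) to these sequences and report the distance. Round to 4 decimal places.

0.2488

Mismatches occur at site 2 (G/A, transition), site 3 (A/G, transition), site 18 (G/T, transversion), site 19 (A/T, transversion).
Of the 4 differences, 2 transitions and 2 transversions over 19 sites: P = 2/19 = 0.105263, Q = 2/19 = 0.105263.
d = −0.5·ln(0.684211) − 0.25·ln(0.789474) = −0.5·(-0.379489) − 0.25·(-0.236388) = 0.2488.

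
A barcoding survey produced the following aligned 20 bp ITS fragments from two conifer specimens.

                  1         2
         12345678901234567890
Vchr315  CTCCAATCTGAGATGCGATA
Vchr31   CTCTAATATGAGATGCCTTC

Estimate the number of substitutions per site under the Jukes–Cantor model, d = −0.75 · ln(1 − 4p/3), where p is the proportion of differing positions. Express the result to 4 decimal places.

The sequences differ at positions 4 (C/T), 8 (C/A), 17 (G/C), 18 (A/T), 20 (A/C).
p = 5/20 = 0.250000.
d = −0.75 · ln(1 − (4/3)·0.250000) = −0.75 · ln(0.666667) = −0.75 · (-0.405465) = 0.3041.

0.3041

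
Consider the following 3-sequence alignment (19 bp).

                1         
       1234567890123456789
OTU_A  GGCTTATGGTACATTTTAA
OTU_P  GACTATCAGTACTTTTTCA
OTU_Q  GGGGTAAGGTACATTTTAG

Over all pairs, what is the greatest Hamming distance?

Pairwise Hamming distances:
  OTU_A vs OTU_P: 7
  OTU_A vs OTU_Q: 4
  OTU_P vs OTU_Q: 10
The largest is 10, between OTU_P and OTU_Q.

10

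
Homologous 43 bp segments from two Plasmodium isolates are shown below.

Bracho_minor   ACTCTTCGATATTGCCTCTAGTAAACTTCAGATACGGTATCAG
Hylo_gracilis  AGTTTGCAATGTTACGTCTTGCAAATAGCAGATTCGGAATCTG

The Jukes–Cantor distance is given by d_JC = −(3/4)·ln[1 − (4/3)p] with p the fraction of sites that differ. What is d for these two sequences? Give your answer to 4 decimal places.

0.4693

Differing sites — 2:C/G; 4:C/T; 6:T/G; 8:G/A; 11:A/G; 14:G/A; 16:C/G; 20:A/T; 22:T/C; 26:C/T; 27:T/A; 28:T/G; 34:A/T; 38:T/A; 42:A/T.
p = 15/43 = 0.348837.
d = −0.75 · ln(1 − (4/3)·0.348837) = −0.75 · ln(0.534884) = −0.75 · (-0.625705) = 0.4693.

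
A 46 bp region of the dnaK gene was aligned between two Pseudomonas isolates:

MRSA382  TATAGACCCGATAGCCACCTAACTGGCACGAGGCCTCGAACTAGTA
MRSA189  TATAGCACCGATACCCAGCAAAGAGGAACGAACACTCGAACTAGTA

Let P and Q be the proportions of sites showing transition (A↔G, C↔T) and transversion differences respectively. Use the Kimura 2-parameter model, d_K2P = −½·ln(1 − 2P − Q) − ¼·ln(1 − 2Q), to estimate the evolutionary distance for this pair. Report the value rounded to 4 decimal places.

The sequences differ at positions 6 (A/C, transversion), 7 (C/A, transversion), 14 (G/C, transversion), 18 (C/G, transversion), 20 (T/A, transversion), 23 (C/G, transversion), 24 (T/A, transversion), 27 (C/A, transversion), 32 (G/A, transition), 33 (G/C, transversion), 34 (C/A, transversion).
Of the 11 differences, 1 transition and 10 transversions over 46 sites: P = 1/46 = 0.021739, Q = 10/46 = 0.217391.
d = −0.5·ln(0.739131) − 0.25·ln(0.565218) = −0.5·(-0.302280) − 0.25·(-0.570544) = 0.2938.

0.2938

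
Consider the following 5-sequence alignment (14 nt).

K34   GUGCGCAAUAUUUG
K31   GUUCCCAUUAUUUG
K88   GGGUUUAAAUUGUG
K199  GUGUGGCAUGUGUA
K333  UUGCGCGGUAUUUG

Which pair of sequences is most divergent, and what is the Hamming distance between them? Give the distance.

Pairwise Hamming distances:
  K34 vs K31: 3
  K34 vs K88: 7
  K34 vs K199: 6
  K34 vs K333: 3
  K31 vs K88: 9
  K31 vs K199: 9
  K31 vs K333: 5
  K88 vs K199: 7
  K88 vs K333: 10
  K199 vs K333: 8
The largest is 10, between K88 and K333.

10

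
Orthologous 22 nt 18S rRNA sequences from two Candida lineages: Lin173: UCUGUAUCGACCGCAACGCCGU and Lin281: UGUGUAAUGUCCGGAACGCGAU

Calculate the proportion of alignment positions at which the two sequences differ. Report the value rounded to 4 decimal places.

0.3182

Differing sites — 2:C/G; 7:U/A; 8:C/U; 10:A/U; 14:C/G; 20:C/G; 21:G/A.
There are 7 differences over 22 sites, so p = 7/22 = 0.3182.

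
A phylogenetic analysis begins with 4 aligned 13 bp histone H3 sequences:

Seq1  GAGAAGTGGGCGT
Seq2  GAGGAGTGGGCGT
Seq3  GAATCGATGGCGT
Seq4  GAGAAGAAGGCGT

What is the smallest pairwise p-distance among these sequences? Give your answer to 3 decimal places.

Pairwise Hamming distances:
  Seq1 vs Seq2: 1
  Seq1 vs Seq3: 5
  Seq1 vs Seq4: 2
  Seq2 vs Seq3: 5
  Seq2 vs Seq4: 3
  Seq3 vs Seq4: 4
The smallest is 1 mismatch, between Seq1 and Seq2; p = 1/13 = 0.077.

0.077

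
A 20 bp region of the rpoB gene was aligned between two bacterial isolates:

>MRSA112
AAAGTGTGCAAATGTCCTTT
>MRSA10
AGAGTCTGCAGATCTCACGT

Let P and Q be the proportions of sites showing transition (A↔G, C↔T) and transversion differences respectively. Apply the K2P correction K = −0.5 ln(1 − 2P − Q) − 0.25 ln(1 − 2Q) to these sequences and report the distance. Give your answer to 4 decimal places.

The sequences differ at positions 2 (A/G, transition), 6 (G/C, transversion), 11 (A/G, transition), 14 (G/C, transversion), 17 (C/A, transversion), 18 (T/C, transition), 19 (T/G, transversion).
Of the 7 differences, 3 transitions and 4 transversions over 20 sites: P = 3/20 = 0.150000, Q = 4/20 = 0.200000.
d = −0.5·ln(0.500000) − 0.25·ln(0.600000) = −0.5·(-0.693147) − 0.25·(-0.510826) = 0.4743.

0.4743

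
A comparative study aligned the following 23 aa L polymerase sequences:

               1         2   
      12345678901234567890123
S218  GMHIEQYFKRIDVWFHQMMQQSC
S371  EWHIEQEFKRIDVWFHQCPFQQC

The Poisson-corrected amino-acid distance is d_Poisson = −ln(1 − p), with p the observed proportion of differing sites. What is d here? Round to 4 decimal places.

Mismatches occur at site 1 (G↔E), site 2 (M↔W), site 7 (Y↔E), site 18 (M↔C), site 19 (M↔P), site 20 (Q↔F), site 22 (S↔Q).
p = 7/23 = 0.304348.
d = −ln(1 − 0.304348) = −ln(0.695652) = 0.3629.

0.3629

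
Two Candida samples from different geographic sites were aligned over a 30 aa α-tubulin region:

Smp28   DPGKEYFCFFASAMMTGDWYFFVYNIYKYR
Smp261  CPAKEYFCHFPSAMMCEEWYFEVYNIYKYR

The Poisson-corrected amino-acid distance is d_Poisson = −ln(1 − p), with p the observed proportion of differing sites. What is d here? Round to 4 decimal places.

0.3102

Differing sites — 1:D/C; 3:G/A; 9:F/H; 11:A/P; 16:T/C; 17:G/E; 18:D/E; 22:F/E.
p = 8/30 = 0.266667.
d = −ln(1 − 0.266667) = −ln(0.733333) = 0.3102.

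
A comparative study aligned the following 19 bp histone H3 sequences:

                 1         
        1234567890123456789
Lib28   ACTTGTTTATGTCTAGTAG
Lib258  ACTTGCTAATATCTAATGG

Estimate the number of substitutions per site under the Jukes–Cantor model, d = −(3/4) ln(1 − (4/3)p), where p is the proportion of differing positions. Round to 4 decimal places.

The sequences differ at positions 6 (T/C), 8 (T/A), 11 (G/A), 16 (G/A), 18 (A/G).
p = 5/19 = 0.263158.
d = −0.75 · ln(1 − (4/3)·0.263158) = −0.75 · ln(0.649123) = −0.75 · (-0.432133) = 0.3241.

0.3241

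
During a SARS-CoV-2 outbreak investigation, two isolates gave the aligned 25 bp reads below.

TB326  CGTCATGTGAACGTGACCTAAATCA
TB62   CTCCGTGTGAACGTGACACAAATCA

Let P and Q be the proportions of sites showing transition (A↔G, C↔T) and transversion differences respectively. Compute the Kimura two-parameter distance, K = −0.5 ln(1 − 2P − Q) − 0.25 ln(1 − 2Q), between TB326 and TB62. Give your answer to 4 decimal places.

The sequences differ at positions 2 (G/T, transversion), 3 (T/C, transition), 5 (A/G, transition), 18 (C/A, transversion), 19 (T/C, transition).
Of the 5 differences, 3 transitions and 2 transversions over 25 sites: P = 3/25 = 0.120000, Q = 2/25 = 0.080000.
d = −0.5·ln(0.680000) − 0.25·ln(0.840000) = −0.5·(-0.385662) − 0.25·(-0.174353) = 0.2364.

0.2364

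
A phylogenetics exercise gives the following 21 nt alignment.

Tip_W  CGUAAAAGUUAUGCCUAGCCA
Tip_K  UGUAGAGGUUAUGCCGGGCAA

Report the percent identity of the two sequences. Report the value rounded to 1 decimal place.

71.4%

The sequences differ at positions 1 (C/U), 5 (A/G), 7 (A/G), 16 (U/G), 17 (A/G), 20 (C/A).
15 of the 21 sites match, so the percent identity is 15/21 × 100 = 71.4%.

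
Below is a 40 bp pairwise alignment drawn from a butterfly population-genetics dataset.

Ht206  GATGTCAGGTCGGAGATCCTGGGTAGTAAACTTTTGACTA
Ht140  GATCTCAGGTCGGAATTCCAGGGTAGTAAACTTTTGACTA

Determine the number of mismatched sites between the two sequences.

Mismatches occur at site 4 (G↔C), site 15 (G↔A), site 16 (A↔T), site 20 (T↔A).
That gives 4 mismatches out of 40 aligned sites, so the Hamming distance is 4.

4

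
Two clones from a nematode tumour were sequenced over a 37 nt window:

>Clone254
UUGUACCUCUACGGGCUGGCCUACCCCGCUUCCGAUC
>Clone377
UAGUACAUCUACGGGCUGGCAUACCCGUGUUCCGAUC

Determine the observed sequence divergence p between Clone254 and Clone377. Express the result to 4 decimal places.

0.1622

Differing sites — 2:U/A; 7:C/A; 21:C/A; 27:C/G; 28:G/U; 29:C/G.
There are 6 differences over 37 sites, so p = 6/37 = 0.1622.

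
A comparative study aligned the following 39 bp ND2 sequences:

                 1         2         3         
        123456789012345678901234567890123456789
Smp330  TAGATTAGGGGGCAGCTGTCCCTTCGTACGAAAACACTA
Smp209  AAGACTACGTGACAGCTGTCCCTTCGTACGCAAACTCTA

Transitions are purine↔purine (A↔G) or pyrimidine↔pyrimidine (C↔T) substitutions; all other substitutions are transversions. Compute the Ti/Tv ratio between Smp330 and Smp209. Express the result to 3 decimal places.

Differing sites — 1:T/A (Tv); 5:T/C (Ti); 8:G/C (Tv); 10:G/T (Tv); 12:G/A (Ti); 31:A/C (Tv); 36:A/T (Tv).
Of the 7 differences, 2 transitions and 5 transversions, so Ti/Tv = 2/5 = 0.400.

0.400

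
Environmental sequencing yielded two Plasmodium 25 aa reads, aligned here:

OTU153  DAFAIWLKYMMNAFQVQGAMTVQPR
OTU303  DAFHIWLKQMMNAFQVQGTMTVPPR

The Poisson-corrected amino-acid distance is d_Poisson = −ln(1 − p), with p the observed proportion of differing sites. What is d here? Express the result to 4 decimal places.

Mismatches occur at site 4 (A→H), site 9 (Y→Q), site 19 (A→T), site 23 (Q→P).
p = 4/25 = 0.160000.
d = −ln(1 − 0.160000) = −ln(0.840000) = 0.1744.

0.1744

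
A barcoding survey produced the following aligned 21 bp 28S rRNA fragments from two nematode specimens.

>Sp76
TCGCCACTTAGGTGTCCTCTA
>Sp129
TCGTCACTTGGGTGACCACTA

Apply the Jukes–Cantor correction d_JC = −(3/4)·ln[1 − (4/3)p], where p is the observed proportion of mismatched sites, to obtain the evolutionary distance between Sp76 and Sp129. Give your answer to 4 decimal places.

Differing sites — 4:C/T; 10:A/G; 15:T/A; 18:T/A.
p = 4/21 = 0.190476.
d = −0.75 · ln(1 − (4/3)·0.190476) = −0.75 · ln(0.746032) = −0.75 · (-0.292987) = 0.2197.

0.2197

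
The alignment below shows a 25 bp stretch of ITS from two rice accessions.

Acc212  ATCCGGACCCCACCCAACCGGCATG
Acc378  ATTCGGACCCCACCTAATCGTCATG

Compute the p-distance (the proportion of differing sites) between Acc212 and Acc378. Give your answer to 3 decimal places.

Differing sites — 3:C/T; 15:C/T; 18:C/T; 21:G/T.
There are 4 differences over 25 sites, so p = 4/25 = 0.160.

0.160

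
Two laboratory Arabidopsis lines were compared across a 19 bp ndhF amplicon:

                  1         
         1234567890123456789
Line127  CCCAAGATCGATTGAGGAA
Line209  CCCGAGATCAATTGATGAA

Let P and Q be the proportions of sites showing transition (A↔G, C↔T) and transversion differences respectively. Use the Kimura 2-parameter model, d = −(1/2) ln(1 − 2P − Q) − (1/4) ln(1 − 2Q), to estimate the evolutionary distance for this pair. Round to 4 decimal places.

Differing sites — 4:A/G (Ti); 10:G/A (Ti); 16:G/T (Tv).
Of the 3 differences, 2 transitions and 1 transversion over 19 sites: P = 2/19 = 0.105263, Q = 1/19 = 0.052632.
d = −0.5·ln(0.736842) − 0.25·ln(0.894736) = −0.5·(-0.305382) − 0.25·(-0.111227) = 0.1805.

0.1805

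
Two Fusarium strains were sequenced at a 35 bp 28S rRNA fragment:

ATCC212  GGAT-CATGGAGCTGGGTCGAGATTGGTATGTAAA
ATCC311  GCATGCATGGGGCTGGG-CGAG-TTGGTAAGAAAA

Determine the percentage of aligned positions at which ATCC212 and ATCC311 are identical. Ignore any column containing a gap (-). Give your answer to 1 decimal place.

Excluding the 3 gap columns leaves 32 comparable sites.
Mismatches occur at site 2 (G↔C), site 11 (A↔G), site 30 (T↔A), site 32 (T↔A).
28 of the 32 comparable sites match, so the percent identity is 28/32 × 100 = 87.5%.

87.5%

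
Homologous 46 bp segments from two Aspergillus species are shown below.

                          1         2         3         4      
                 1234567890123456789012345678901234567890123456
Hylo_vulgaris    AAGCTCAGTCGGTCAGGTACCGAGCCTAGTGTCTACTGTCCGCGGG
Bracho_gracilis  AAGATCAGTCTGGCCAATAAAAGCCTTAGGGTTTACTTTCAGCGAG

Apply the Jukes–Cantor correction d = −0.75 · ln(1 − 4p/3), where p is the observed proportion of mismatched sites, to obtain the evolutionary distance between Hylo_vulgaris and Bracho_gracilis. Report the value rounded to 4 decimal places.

The sequences differ at positions 4 (C/A), 11 (G/T), 13 (T/G), 15 (A/C), 16 (G/A), 17 (G/A), 20 (C/A), 21 (C/A), 22 (G/A), 23 (A/G), 24 (G/C), 26 (C/T), 30 (T/G), 33 (C/T), 38 (G/T), 41 (C/A), 45 (G/A).
p = 17/46 = 0.369565.
d = −0.75 · ln(1 − (4/3)·0.369565) = −0.75 · ln(0.507247) = −0.75 · (-0.678757) = 0.5091.

0.5091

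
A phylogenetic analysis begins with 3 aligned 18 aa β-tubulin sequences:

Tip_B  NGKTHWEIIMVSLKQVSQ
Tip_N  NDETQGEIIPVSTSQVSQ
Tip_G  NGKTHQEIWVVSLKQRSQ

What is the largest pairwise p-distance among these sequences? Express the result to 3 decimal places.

0.500

Pairwise Hamming distances:
  Tip_B vs Tip_N: 7
  Tip_B vs Tip_G: 4
  Tip_N vs Tip_G: 9
The largest is 9 mismatches, between Tip_N and Tip_G; p = 9/18 = 0.500.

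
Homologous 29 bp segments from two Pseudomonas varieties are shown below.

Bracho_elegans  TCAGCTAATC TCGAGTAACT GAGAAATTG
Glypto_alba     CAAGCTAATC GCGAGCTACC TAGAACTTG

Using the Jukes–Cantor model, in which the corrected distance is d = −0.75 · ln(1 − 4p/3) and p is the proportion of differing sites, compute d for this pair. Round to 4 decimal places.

0.3439

Mismatches occur at site 1 (T→C), site 2 (C→A), site 11 (T→G), site 16 (T→C), site 17 (A→T), site 20 (T→C), site 21 (G→T), site 26 (A→C).
p = 8/29 = 0.275862.
d = −0.75 · ln(1 − (4/3)·0.275862) = −0.75 · ln(0.632184) = −0.75 · (-0.458575) = 0.3439.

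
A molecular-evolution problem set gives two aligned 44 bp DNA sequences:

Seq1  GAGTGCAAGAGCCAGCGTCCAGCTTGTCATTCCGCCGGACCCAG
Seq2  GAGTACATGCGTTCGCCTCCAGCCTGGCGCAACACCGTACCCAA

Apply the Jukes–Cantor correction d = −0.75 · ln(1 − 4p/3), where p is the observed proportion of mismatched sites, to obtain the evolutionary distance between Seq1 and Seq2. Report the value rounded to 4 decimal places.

Differing sites — 5:G/A; 8:A/T; 10:A/C; 12:C/T; 13:C/T; 14:A/C; 17:G/C; 24:T/C; 27:T/G; 29:A/G; 30:T/C; 31:T/A; 32:C/A; 34:G/A; 38:G/T; 44:G/A.
p = 16/44 = 0.363636.
d = −0.75 · ln(1 − (4/3)·0.363636) = −0.75 · ln(0.515152) = −0.75 · (-0.663293) = 0.4975.

0.4975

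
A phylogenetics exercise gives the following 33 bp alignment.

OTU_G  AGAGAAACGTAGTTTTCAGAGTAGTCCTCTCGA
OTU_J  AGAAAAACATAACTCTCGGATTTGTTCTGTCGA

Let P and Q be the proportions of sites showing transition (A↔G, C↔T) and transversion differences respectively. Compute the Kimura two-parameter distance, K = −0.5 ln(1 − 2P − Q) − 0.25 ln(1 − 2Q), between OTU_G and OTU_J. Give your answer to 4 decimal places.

Differing sites — 4:G/A (Ti); 9:G/A (Ti); 12:G/A (Ti); 13:T/C (Ti); 15:T/C (Ti); 18:A/G (Ti); 21:G/T (Tv); 23:A/T (Tv); 26:C/T (Ti); 29:C/G (Tv).
Of the 10 differences, 7 transitions and 3 transversions over 33 sites: P = 7/33 = 0.212121, Q = 3/33 = 0.090909.
d = −0.5·ln(0.484849) − 0.25·ln(0.818182) = −0.5·(-0.723918) − 0.25·(-0.200670) = 0.4121.

0.4121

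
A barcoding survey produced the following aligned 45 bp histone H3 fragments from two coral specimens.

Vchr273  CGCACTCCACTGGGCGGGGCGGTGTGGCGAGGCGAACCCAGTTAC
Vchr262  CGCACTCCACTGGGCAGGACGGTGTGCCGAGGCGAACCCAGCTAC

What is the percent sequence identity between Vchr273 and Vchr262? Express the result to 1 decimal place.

91.1%

Differing sites — 16:G/A; 19:G/A; 27:G/C; 42:T/C.
41 of the 45 sites match, so the percent identity is 41/45 × 100 = 91.1%.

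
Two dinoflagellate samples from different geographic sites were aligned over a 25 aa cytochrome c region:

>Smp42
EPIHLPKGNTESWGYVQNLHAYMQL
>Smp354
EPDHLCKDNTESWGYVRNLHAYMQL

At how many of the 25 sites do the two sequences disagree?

4

Differing sites — 3:I/D; 6:P/C; 8:G/D; 17:Q/R.
That gives 4 mismatches out of 25 aligned sites, so the Hamming distance is 4.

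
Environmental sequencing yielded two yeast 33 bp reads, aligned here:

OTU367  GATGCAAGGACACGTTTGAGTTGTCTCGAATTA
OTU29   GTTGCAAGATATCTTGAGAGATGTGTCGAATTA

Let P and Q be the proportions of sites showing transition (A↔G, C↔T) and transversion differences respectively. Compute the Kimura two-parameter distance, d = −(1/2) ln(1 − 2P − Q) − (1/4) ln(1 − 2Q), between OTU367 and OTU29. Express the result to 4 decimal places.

The sequences differ at positions 2 (A/T, transversion), 9 (G/A, transition), 10 (A/T, transversion), 11 (C/A, transversion), 12 (A/T, transversion), 14 (G/T, transversion), 16 (T/G, transversion), 17 (T/A, transversion), 21 (T/A, transversion), 25 (C/G, transversion).
Of the 10 differences, 1 transition and 9 transversions over 33 sites: P = 1/33 = 0.030303, Q = 9/33 = 0.272727.
d = −0.5·ln(0.666667) − 0.25·ln(0.454546) = −0.5·(-0.405465) − 0.25·(-0.788456) = 0.3998.

0.3998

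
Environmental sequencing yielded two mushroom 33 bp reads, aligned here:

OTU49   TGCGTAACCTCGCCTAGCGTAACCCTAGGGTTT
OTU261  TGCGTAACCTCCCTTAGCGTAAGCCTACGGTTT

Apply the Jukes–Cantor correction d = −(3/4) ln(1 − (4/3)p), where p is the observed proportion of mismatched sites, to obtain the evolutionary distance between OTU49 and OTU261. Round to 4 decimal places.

Mismatches occur at site 12 (G↔C), site 14 (C↔T), site 23 (C↔G), site 28 (G↔C).
p = 4/33 = 0.121212.
d = −0.75 · ln(1 − (4/3)·0.121212) = −0.75 · ln(0.838384) = −0.75 · (-0.176279) = 0.1322.

0.1322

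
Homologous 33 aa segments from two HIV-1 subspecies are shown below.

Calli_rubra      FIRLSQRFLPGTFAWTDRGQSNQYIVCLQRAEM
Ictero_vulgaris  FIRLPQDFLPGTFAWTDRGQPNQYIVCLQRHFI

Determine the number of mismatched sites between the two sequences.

6

The sequences differ at positions 5 (S/P), 7 (R/D), 21 (S/P), 31 (A/H), 32 (E/F), 33 (M/I).
That gives 6 mismatches out of 33 aligned sites, so the Hamming distance is 6.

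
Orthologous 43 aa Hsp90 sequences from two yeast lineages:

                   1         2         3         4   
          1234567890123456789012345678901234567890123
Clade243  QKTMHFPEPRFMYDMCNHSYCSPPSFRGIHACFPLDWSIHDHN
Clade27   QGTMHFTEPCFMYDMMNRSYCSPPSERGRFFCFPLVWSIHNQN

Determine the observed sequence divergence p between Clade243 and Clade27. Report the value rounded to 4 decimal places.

0.2791

Differing sites — 2:K/G; 7:P/T; 10:R/C; 16:C/M; 18:H/R; 26:F/E; 29:I/R; 30:H/F; 31:A/F; 36:D/V; 41:D/N; 42:H/Q.
There are 12 differences over 43 sites, so p = 12/43 = 0.2791.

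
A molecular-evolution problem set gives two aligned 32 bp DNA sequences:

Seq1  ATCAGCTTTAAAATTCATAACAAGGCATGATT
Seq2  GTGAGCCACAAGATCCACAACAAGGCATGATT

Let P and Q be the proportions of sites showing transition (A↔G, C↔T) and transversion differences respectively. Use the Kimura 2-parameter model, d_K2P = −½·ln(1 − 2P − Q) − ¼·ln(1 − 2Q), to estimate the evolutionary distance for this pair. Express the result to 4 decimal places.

0.3211

Mismatches occur at site 1 (A/G, transition), site 3 (C/G, transversion), site 7 (T/C, transition), site 8 (T/A, transversion), site 9 (T/C, transition), site 12 (A/G, transition), site 15 (T/C, transition), site 18 (T/C, transition).
Of the 8 differences, 6 transitions and 2 transversions over 32 sites: P = 6/32 = 0.187500, Q = 2/32 = 0.062500.
d = −0.5·ln(0.562500) − 0.25·ln(0.875000) = −0.5·(-0.575364) − 0.25·(-0.133531) = 0.3211.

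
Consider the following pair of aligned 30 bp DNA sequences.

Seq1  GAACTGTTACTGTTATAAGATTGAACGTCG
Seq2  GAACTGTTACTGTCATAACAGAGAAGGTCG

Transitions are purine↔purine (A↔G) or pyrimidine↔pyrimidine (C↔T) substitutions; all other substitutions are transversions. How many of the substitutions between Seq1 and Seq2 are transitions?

Mismatches occur at site 14 (T/C, transition), site 19 (G/C, transversion), site 21 (T/G, transversion), site 22 (T/A, transversion), site 26 (C/G, transversion).
Of the 5 differences, 1 transition and 4 transversions, so the answer is 1.

1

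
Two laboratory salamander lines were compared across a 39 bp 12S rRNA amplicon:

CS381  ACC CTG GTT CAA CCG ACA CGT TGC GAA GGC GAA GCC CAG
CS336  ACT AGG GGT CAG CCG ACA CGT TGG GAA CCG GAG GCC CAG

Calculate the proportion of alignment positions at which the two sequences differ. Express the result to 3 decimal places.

Mismatches occur at site 3 (C/T), site 4 (C/A), site 5 (T/G), site 8 (T/G), site 12 (A/G), site 24 (C/G), site 28 (G/C), site 29 (G/C), site 30 (C/G), site 33 (A/G).
There are 10 differences over 39 sites, so p = 10/39 = 0.256.

0.256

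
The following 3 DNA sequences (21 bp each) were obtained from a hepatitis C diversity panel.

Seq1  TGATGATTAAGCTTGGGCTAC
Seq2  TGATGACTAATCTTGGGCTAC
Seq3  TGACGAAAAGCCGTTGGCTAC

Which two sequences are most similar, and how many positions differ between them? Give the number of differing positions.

Pairwise Hamming distances:
  Seq1 vs Seq2: 2
  Seq1 vs Seq3: 7
  Seq2 vs Seq3: 7
The smallest is 2, between Seq1 and Seq2.

2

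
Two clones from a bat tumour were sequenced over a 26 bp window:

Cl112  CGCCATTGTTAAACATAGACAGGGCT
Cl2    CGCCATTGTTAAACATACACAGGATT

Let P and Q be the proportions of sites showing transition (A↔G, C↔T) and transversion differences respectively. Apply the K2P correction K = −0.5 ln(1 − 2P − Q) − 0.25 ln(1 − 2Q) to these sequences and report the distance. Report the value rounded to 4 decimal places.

0.1268

Mismatches occur at site 18 (G/C, transversion), site 24 (G/A, transition), site 25 (C/T, transition).
Of the 3 differences, 2 transitions and 1 transversion over 26 sites: P = 2/26 = 0.076923, Q = 1/26 = 0.038462.
d = −0.5·ln(0.807692) − 0.25·ln(0.923076) = −0.5·(-0.213574) − 0.25·(-0.080044) = 0.1268.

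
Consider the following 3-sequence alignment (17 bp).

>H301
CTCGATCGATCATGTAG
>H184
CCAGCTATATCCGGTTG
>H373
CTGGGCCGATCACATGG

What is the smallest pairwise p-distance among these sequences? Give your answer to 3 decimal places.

0.353

Pairwise Hamming distances:
  H301 vs H184: 8
  H301 vs H373: 6
  H184 vs H373: 10
The smallest is 6 mismatches, between H301 and H373; p = 6/17 = 0.353.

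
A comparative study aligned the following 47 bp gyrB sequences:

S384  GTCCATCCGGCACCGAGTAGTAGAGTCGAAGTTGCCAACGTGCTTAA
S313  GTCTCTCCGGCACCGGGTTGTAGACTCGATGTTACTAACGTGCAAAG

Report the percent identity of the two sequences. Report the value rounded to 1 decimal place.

Mismatches occur at site 4 (C↔T), site 5 (A↔C), site 16 (A↔G), site 19 (A↔T), site 25 (G↔C), site 30 (A↔T), site 34 (G↔A), site 36 (C↔T), site 44 (T↔A), site 45 (T↔A), site 47 (A↔G).
36 of the 47 sites match, so the percent identity is 36/47 × 100 = 76.6%.

76.6%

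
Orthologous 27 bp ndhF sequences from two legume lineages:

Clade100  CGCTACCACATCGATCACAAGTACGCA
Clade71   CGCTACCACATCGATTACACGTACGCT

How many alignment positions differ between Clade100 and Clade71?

3

Differing sites — 16:C/T; 20:A/C; 27:A/T.
That gives 3 mismatches out of 27 aligned sites, so the Hamming distance is 3.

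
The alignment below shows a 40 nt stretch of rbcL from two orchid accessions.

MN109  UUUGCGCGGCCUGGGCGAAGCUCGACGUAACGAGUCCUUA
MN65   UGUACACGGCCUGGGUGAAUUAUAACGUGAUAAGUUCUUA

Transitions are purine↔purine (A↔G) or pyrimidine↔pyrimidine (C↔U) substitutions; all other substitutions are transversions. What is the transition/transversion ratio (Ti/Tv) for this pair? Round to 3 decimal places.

Differing sites — 2:U/G (Tv); 4:G/A (Ti); 6:G/A (Ti); 16:C/U (Ti); 20:G/U (Tv); 21:C/U (Ti); 22:U/A (Tv); 23:C/U (Ti); 24:G/A (Ti); 29:A/G (Ti); 31:C/U (Ti); 32:G/A (Ti); 36:C/U (Ti).
Of the 13 differences, 10 transitions and 3 transversions, so Ti/Tv = 10/3 = 3.333.

3.333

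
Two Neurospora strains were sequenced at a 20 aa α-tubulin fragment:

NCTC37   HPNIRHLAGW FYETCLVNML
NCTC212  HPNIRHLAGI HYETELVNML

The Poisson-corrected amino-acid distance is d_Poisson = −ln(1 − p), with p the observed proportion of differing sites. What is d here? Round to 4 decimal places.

0.1625

The sequences differ at positions 10 (W/I), 11 (F/H), 15 (C/E).
p = 3/20 = 0.150000.
d = −ln(1 − 0.150000) = −ln(0.850000) = 0.1625.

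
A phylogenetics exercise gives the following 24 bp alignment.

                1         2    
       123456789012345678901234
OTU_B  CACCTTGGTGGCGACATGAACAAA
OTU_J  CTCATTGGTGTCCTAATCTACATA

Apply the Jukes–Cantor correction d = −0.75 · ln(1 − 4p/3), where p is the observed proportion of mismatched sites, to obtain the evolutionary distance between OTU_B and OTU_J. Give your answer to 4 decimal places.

Mismatches occur at site 2 (A→T), site 4 (C→A), site 11 (G→T), site 13 (G→C), site 14 (A→T), site 15 (C→A), site 18 (G→C), site 19 (A→T), site 23 (A→T).
p = 9/24 = 0.375000.
d = −0.75 · ln(1 − (4/3)·0.375000) = −0.75 · ln(0.500000) = −0.75 · (-0.693147) = 0.5199.

0.5199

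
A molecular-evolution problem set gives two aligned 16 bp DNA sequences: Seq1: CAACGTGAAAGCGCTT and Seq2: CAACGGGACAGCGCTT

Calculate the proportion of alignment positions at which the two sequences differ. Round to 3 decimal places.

Mismatches occur at site 6 (T↔G), site 9 (A↔C).
There are 2 differences over 16 sites, so p = 2/16 = 0.125.

0.125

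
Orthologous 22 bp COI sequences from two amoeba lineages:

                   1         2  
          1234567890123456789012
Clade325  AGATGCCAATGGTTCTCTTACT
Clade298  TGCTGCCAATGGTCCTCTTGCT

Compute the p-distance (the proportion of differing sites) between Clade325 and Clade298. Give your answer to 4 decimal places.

0.1818

Mismatches occur at site 1 (A/T), site 3 (A/C), site 14 (T/C), site 20 (A/G).
There are 4 differences over 22 sites, so p = 4/22 = 0.1818.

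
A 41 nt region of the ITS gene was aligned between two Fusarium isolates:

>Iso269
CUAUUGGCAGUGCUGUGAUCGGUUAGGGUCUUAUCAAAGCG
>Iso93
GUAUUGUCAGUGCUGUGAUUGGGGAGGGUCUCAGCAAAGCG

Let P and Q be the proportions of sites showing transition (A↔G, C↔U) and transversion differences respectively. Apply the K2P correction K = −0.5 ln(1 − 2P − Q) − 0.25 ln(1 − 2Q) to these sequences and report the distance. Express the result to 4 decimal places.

0.1938

The sequences differ at positions 1 (C/G, transversion), 7 (G/U, transversion), 20 (C/U, transition), 23 (U/G, transversion), 24 (U/G, transversion), 32 (U/C, transition), 34 (U/G, transversion).
Of the 7 differences, 2 transitions and 5 transversions over 41 sites: P = 2/41 = 0.048780, Q = 5/41 = 0.121951.
d = −0.5·ln(0.780489) − 0.25·ln(0.756098) = −0.5·(-0.247835) − 0.25·(-0.279584) = 0.1938.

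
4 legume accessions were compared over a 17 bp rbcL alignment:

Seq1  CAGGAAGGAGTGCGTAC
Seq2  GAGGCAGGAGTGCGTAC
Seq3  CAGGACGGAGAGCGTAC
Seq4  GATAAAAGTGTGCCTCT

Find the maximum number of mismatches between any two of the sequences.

10

Pairwise Hamming distances:
  Seq1 vs Seq2: 2
  Seq1 vs Seq3: 2
  Seq1 vs Seq4: 8
  Seq2 vs Seq3: 4
  Seq2 vs Seq4: 8
  Seq3 vs Seq4: 10
The largest is 10, between Seq3 and Seq4.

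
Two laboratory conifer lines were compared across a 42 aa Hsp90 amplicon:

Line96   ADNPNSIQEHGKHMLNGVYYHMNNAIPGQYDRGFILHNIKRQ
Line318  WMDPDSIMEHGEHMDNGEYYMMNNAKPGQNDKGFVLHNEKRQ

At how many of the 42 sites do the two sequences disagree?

14

Mismatches occur at site 1 (A↔W), site 2 (D↔M), site 3 (N↔D), site 5 (N↔D), site 8 (Q↔M), site 12 (K↔E), site 15 (L↔D), site 18 (V↔E), site 21 (H↔M), site 26 (I↔K), site 30 (Y↔N), site 32 (R↔K), site 35 (I↔V), site 39 (I↔E).
That gives 14 mismatches out of 42 aligned sites, so the Hamming distance is 14.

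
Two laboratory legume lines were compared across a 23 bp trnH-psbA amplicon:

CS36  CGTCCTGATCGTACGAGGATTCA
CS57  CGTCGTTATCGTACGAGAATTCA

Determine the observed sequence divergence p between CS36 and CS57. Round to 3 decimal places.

0.130

The sequences differ at positions 5 (C/G), 7 (G/T), 18 (G/A).
There are 3 differences over 23 sites, so p = 3/23 = 0.130.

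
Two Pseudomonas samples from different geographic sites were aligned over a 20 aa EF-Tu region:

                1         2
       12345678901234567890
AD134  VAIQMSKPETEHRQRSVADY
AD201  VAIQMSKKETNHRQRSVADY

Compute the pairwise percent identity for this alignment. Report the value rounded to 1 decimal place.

Differing sites — 8:P/K; 11:E/N.
18 of the 20 sites match, so the percent identity is 18/20 × 100 = 90.0%.

90.0%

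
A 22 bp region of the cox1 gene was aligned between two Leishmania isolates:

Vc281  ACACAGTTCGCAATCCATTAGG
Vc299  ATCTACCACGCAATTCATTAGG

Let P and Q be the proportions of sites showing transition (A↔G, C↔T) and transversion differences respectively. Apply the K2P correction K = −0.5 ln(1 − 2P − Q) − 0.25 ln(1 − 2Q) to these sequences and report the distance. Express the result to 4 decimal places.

0.4262

Differing sites — 2:C/T (Ti); 3:A/C (Tv); 4:C/T (Ti); 6:G/C (Tv); 7:T/C (Ti); 8:T/A (Tv); 15:C/T (Ti).
Of the 7 differences, 4 transitions and 3 transversions over 22 sites: P = 4/22 = 0.181818, Q = 3/22 = 0.136364.
d = −0.5·ln(0.500000) − 0.25·ln(0.727272) = −0.5·(-0.693147) − 0.25·(-0.318455) = 0.4262.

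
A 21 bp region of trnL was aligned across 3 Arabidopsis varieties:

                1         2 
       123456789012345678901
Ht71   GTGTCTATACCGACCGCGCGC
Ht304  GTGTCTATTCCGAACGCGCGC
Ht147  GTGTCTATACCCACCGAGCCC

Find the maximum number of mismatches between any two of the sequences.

Pairwise Hamming distances:
  Ht71 vs Ht304: 2
  Ht71 vs Ht147: 3
  Ht304 vs Ht147: 5
The largest is 5, between Ht304 and Ht147.

5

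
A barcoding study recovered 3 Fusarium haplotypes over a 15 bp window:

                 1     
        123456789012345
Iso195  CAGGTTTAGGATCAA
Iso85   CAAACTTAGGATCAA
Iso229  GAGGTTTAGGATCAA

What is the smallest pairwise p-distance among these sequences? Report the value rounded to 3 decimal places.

0.067

Pairwise Hamming distances:
  Iso195 vs Iso85: 3
  Iso195 vs Iso229: 1
  Iso85 vs Iso229: 4
The smallest is 1 mismatch, between Iso195 and Iso229; p = 1/15 = 0.067.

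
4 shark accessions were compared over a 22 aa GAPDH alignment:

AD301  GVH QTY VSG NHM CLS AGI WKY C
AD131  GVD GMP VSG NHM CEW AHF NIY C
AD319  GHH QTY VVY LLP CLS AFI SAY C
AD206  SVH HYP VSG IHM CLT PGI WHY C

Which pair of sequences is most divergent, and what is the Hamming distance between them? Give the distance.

16

Pairwise Hamming distances:
  AD301 vs AD131: 10
  AD301 vs AD319: 9
  AD301 vs AD206: 8
  AD131 vs AD319: 16
  AD131 vs AD206: 12
  AD319 vs AD206: 15
The largest is 16, between AD131 and AD319.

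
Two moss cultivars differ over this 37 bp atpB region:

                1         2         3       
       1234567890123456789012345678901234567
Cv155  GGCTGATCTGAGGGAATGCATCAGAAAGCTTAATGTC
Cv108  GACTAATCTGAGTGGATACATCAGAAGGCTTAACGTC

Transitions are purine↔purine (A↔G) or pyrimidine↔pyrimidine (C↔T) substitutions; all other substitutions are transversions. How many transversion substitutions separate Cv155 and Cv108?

The sequences differ at positions 2 (G/A, transition), 5 (G/A, transition), 13 (G/T, transversion), 15 (A/G, transition), 18 (G/A, transition), 27 (A/G, transition), 34 (T/C, transition).
Of the 7 differences, 6 transitions and 1 transversion, so the answer is 1.

1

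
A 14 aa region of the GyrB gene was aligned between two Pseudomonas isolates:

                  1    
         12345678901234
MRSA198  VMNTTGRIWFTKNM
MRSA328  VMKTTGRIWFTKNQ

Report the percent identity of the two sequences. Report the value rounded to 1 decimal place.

85.7%

Mismatches occur at site 3 (N/K), site 14 (M/Q).
12 of the 14 sites match, so the percent identity is 12/14 × 100 = 85.7%.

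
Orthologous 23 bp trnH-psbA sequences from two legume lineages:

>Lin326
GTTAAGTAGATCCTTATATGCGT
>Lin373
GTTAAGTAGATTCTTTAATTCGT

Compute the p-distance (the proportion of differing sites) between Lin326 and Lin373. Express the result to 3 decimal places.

Mismatches occur at site 12 (C↔T), site 16 (A↔T), site 17 (T↔A), site 20 (G↔T).
There are 4 differences over 23 sites, so p = 4/23 = 0.174.

0.174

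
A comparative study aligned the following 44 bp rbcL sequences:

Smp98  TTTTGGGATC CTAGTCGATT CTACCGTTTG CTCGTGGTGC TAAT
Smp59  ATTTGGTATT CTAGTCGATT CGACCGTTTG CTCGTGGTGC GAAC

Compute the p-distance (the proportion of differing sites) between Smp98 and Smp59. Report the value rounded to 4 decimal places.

0.1364

Mismatches occur at site 1 (T/A), site 7 (G/T), site 10 (C/T), site 22 (T/G), site 41 (T/G), site 44 (T/C).
There are 6 differences over 44 sites, so p = 6/44 = 0.1364.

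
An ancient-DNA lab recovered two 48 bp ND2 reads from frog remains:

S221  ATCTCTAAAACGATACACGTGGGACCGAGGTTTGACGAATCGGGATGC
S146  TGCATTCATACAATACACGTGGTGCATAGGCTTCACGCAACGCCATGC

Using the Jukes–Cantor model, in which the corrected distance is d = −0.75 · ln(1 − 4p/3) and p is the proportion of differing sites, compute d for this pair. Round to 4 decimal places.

0.4793

The sequences differ at positions 1 (A/T), 2 (T/G), 4 (T/A), 5 (C/T), 7 (A/C), 9 (A/T), 12 (G/A), 23 (G/T), 24 (A/G), 26 (C/A), 27 (G/T), 31 (T/C), 34 (G/C), 38 (A/C), 40 (T/A), 43 (G/C), 44 (G/C).
p = 17/48 = 0.354167.
d = −0.75 · ln(1 − (4/3)·0.354167) = −0.75 · ln(0.527777) = −0.75 · (-0.639081) = 0.4793.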